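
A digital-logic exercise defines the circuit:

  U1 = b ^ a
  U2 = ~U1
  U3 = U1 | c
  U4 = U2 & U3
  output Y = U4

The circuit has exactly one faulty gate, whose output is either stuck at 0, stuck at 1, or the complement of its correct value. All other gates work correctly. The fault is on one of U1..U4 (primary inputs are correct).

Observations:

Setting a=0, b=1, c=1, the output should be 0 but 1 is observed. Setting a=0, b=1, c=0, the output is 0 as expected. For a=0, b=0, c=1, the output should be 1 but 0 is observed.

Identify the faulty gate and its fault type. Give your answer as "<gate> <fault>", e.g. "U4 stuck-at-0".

U1 inverted output

Fault-free values for test 1 (a=0, b=1, c=1): U1=1, U2=0, U3=1, U4=0, giving Y=0. Observed 1.
Test 1: faults giving observed 1 are {U1 stuck-at-0, U1 inverted output, U2 stuck-at-1, U2 inverted output, U4 stuck-at-1, U4 inverted output}.
Test 2 (a=0, b=1, c=0): fault-free U1=1, U2=0, U3=1, U4=0 → 0; observed 0. Eliminates U2 stuck-at-1, U2 inverted output, U4 stuck-at-1, U4 inverted output.
Test 3 (a=0, b=0, c=1): fault-free U1=0, U2=1, U3=1, U4=1 → 1; observed 0. Eliminates U1 stuck-at-0.
Only U1 inverted output is consistent with every test.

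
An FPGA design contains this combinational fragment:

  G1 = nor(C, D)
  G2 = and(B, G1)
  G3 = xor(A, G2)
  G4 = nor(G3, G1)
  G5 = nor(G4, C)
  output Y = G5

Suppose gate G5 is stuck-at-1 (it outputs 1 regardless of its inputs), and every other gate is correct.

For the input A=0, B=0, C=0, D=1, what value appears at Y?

Propagate with G5 forced: G1=0, G2=0, G3=0, G4=1, G5=1 [stuck-at-1].
So Y = 1. (Without the fault it would be 0.)

1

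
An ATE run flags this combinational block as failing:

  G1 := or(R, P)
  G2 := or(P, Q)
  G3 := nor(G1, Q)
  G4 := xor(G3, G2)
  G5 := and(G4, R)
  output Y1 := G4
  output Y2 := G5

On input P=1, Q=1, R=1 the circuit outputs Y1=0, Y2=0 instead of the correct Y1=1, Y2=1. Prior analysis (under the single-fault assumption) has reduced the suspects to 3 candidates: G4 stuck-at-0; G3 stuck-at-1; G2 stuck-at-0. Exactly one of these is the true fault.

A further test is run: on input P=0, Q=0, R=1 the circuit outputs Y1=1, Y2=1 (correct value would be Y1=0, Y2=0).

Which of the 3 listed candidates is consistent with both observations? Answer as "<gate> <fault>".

G3 stuck-at-1

Evaluate each candidate on input P=0, Q=0, R=1:
  G4 stuck-at-0: G1=1, G2=0, G3=0, G4=0 [stuck-at-0], G5=0 → Y1=0, Y2=0 — eliminated
  G3 stuck-at-1: G1=1, G2=0, G3=1 [stuck-at-1], G4=1, G5=1 → Y1=1, Y2=1 — matches
  G2 stuck-at-0: G1=1, G2=0 [stuck-at-0], G3=0, G4=0, G5=0 → Y1=0, Y2=0 — eliminated
Only G3 stuck-at-1 reproduces the observed Y1=1, Y2=1.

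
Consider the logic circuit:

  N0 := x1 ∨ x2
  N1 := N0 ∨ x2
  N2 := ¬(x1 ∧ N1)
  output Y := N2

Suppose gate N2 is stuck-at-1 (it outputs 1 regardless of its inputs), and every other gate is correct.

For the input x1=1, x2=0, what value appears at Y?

Propagate with N2 forced: N0=1, N1=1, N2=1 [stuck-at-1].
So Y = 1. (Without the fault it would be 0.)

1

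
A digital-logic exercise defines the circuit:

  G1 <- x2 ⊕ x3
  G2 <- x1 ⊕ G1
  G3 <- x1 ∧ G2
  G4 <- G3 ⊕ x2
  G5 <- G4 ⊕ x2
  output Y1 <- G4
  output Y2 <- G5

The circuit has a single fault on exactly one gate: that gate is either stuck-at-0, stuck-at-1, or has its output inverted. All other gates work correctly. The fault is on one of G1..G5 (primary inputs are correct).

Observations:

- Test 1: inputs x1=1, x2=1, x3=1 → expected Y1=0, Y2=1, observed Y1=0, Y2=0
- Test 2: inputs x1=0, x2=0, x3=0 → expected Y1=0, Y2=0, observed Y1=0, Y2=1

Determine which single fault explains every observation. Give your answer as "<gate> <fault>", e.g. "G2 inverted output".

Fault-free values for test 1 (x1=1, x2=1, x3=1): G1=0, G2=1, G3=1, G4=0, G5=1, giving Y1=0, Y2=1. Observed Y1=0, Y2=0.
Test 1: faults giving observed Y1=0, Y2=0 are {G5 stuck-at-0, G5 inverted output}.
Test 2 (x1=0, x2=0, x3=0): fault-free G1=0, G2=0, G3=0, G4=0, G5=0 → Y1=0, Y2=0; observed Y1=0, Y2=1. Eliminates G5 stuck-at-0.
Only G5 inverted output is consistent with every test.

G5 inverted output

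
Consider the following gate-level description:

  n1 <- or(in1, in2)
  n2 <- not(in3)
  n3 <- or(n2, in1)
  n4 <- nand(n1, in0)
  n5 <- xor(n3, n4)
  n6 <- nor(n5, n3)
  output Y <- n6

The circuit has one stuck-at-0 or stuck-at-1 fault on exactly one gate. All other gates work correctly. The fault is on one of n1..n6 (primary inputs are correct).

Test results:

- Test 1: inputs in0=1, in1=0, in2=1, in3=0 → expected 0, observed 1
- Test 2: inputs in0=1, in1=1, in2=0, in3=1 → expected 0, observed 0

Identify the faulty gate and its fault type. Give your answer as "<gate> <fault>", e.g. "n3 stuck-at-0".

Fault-free values for test 1 (in0=1, in1=0, in2=1, in3=0): n1=1, n2=1, n3=1, n4=0, n5=1, n6=0, giving Y=0. Observed 1.
Test 1: faults giving observed 1 are {n2 stuck-at-0, n3 stuck-at-0, n6 stuck-at-1}.
Test 2 (in0=1, in1=1, in2=0, in3=1): fault-free n1=1, n2=0, n3=1, n4=0, n5=1, n6=0 → 0; observed 0. Eliminates n3 stuck-at-0, n6 stuck-at-1.
Only n2 stuck-at-0 is consistent with every test.

n2 stuck-at-0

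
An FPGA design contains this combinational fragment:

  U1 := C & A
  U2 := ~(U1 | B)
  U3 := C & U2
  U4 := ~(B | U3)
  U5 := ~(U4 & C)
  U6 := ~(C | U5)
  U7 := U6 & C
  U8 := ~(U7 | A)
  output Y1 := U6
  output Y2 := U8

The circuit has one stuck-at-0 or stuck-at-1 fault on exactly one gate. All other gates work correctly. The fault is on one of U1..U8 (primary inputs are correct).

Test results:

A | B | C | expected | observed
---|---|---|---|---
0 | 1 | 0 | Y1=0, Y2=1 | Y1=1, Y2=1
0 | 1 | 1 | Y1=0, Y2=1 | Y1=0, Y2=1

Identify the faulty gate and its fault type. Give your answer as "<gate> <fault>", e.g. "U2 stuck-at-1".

Fault-free values for test 1 (A=0, B=1, C=0): U1=0, U2=0, U3=0, U4=0, U5=1, U6=0, U7=0, U8=1, giving Y1=0, Y2=1. Observed Y1=1, Y2=1.
Test 1: faults giving observed Y1=1, Y2=1 are {U5 stuck-at-0, U6 stuck-at-1}.
Test 2 (A=0, B=1, C=1): fault-free U1=0, U2=0, U3=0, U4=0, U5=1, U6=0, U7=0, U8=1 → Y1=0, Y2=1; observed Y1=0, Y2=1. Eliminates U6 stuck-at-1.
Only U5 stuck-at-0 is consistent with every test.

U5 stuck-at-0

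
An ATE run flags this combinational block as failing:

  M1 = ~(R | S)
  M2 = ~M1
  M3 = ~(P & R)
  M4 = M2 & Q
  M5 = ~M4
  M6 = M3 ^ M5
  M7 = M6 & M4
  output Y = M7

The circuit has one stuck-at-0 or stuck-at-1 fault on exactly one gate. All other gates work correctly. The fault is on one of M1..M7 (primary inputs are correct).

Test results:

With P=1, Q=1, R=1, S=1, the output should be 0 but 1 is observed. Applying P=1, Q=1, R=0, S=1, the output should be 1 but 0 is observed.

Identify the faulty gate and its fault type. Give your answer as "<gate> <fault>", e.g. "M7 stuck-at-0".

M5 stuck-at-1

Fault-free values for test 1 (P=1, Q=1, R=1, S=1): M1=0, M2=1, M3=0, M4=1, M5=0, M6=0, M7=0, giving Y=0. Observed 1.
Test 1: faults giving observed 1 are {M3 stuck-at-1, M5 stuck-at-1, M6 stuck-at-1, M7 stuck-at-1}.
Test 2 (P=1, Q=1, R=0, S=1): fault-free M1=0, M2=1, M3=1, M4=1, M5=0, M6=1, M7=1 → 1; observed 0. Eliminates M3 stuck-at-1, M6 stuck-at-1, M7 stuck-at-1.
Only M5 stuck-at-1 is consistent with every test.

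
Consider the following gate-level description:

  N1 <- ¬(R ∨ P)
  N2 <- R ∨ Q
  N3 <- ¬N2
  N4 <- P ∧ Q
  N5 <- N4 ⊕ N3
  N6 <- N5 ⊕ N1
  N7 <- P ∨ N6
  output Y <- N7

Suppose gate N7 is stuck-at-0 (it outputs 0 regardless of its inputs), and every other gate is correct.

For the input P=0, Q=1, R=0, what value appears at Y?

0

Propagate with N7 forced: N1=1, N2=1, N3=0, N4=0, N5=0, N6=1, N7=0 [stuck-at-0].
So Y = 0. (Without the fault it would be 1.)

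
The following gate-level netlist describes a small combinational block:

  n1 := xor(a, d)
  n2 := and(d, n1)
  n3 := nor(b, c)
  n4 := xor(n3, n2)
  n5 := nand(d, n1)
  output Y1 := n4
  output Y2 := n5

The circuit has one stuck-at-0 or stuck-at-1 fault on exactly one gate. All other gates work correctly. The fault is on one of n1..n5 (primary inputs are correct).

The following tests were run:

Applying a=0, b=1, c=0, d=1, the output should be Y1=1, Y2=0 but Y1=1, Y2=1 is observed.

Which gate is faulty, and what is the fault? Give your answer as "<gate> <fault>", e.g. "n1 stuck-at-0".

Fault-free values for test 1 (a=0, b=1, c=0, d=1): n1=1, n2=1, n3=0, n4=1, n5=0, giving Y1=1, Y2=0. Observed Y1=1, Y2=1.
Test 1: faults giving observed Y1=1, Y2=1 are {n5 stuck-at-1}.
Only n5 stuck-at-1 is consistent with every test.

n5 stuck-at-1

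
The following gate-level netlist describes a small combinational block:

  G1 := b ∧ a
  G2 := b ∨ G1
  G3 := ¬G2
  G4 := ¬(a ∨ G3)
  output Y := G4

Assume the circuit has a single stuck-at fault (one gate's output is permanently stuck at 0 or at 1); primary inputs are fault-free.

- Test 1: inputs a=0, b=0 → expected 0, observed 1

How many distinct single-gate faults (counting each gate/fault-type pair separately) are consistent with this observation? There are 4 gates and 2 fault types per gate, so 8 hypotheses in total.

4

Fault-free: G1=0, G2=0, G3=1, G4=0 → 0. Observed 1.
  G1 stuck-at-0: output 0 ✗
  G1 stuck-at-1: output 1 ✓
  G2 stuck-at-0: output 0 ✗
  G2 stuck-at-1: output 1 ✓
  G3 stuck-at-0: output 1 ✓
  G3 stuck-at-1: output 0 ✗
  G4 stuck-at-0: output 0 ✗
  G4 stuck-at-1: output 1 ✓
Consistent faults: {G1 stuck-at-1, G2 stuck-at-1, G3 stuck-at-0, G4 stuck-at-1} — 4 in all.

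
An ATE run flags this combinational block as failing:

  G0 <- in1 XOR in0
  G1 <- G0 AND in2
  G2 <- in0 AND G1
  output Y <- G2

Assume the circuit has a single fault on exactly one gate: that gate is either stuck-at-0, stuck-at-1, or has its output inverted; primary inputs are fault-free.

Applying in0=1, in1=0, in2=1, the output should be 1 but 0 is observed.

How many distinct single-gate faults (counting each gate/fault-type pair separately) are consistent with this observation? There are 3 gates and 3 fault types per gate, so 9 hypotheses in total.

6

Fault-free: G0=1, G1=1, G2=1 → 1. Observed 0.
  G0 stuck-at-0: output 0 ✓
  G0 stuck-at-1: output 1 ✗
  G0 inverted output: output 0 ✓
  G1 stuck-at-0: output 0 ✓
  G1 stuck-at-1: output 1 ✗
  G1 inverted output: output 0 ✓
  G2 stuck-at-0: output 0 ✓
  G2 stuck-at-1: output 1 ✗
  G2 inverted output: output 0 ✓
Consistent faults: {G0 stuck-at-0, G0 inverted output, G1 stuck-at-0, G1 inverted output, G2 stuck-at-0, G2 inverted output} — 6 in all.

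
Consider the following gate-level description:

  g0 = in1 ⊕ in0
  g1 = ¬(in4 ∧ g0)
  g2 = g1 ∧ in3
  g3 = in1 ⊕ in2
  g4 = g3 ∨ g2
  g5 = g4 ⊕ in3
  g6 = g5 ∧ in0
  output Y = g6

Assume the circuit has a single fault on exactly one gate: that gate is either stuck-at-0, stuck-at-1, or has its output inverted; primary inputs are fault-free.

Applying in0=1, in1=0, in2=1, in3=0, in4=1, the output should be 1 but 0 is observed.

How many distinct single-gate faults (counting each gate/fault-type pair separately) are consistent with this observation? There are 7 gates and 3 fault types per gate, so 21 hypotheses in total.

Fault-free: g0=1, g1=0, g2=0, g3=1, g4=1, g5=1, g6=1 → 1. Observed 0.
  g0: none of the 3 fault types match ✗
  g1: none of the 3 fault types match ✗
  g2: none of the 3 fault types match ✗
  g3: stuck-at-0, inverted output ✓; others ✗
  g4: stuck-at-0, inverted output ✓; others ✗
  g5: stuck-at-0, inverted output ✓; others ✗
  g6: stuck-at-0, inverted output ✓; others ✗
Consistent faults: {g3 stuck-at-0, g3 inverted output, g4 stuck-at-0, g4 inverted output, g5 stuck-at-0, g5 inverted output, g6 stuck-at-0, g6 inverted output} — 8 in all.

8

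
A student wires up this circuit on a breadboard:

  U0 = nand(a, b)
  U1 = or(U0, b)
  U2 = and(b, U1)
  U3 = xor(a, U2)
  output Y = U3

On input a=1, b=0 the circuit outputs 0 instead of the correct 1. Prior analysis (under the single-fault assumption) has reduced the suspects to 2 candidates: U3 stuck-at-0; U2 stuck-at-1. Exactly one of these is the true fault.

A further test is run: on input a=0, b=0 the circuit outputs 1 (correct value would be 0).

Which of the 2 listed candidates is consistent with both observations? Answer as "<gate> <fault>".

U2 stuck-at-1

Evaluate each candidate on input a=0, b=0:
  U3 stuck-at-0: U0=1, U1=1, U2=0, U3=0 [stuck-at-0] → 0 — eliminated
  U2 stuck-at-1: U0=1, U1=1, U2=1 [stuck-at-1], U3=1 → 1 — matches
Only U2 stuck-at-1 reproduces the observed 1.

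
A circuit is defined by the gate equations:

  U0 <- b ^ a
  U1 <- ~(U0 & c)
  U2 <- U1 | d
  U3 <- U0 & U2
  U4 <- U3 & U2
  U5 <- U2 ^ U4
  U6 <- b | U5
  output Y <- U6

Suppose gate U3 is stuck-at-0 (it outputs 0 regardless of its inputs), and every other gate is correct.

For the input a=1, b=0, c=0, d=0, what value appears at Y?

1

Propagate with U3 forced: U0=1, U1=1, U2=1, U3=0 [stuck-at-0], U4=0, U5=1, U6=1.
So Y = 1. (Without the fault it would be 0.)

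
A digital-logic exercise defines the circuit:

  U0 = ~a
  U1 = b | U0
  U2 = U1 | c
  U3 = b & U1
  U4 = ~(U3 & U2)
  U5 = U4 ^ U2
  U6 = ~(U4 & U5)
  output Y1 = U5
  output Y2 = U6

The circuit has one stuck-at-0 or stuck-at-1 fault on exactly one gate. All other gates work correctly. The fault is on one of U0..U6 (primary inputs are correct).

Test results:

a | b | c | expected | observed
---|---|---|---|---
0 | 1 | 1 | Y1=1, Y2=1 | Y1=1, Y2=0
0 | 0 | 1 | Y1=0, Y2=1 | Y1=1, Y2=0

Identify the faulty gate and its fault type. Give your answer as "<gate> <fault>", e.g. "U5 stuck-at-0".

Fault-free values for test 1 (a=0, b=1, c=1): U0=1, U1=1, U2=1, U3=1, U4=0, U5=1, U6=1, giving Y1=1, Y2=1. Observed Y1=1, Y2=0.
Test 1: faults giving observed Y1=1, Y2=0 are {U2 stuck-at-0, U6 stuck-at-0}.
Test 2 (a=0, b=0, c=1): fault-free U0=1, U1=1, U2=1, U3=0, U4=1, U5=0, U6=1 → Y1=0, Y2=1; observed Y1=1, Y2=0. Eliminates U6 stuck-at-0.
Only U2 stuck-at-0 is consistent with every test.

U2 stuck-at-0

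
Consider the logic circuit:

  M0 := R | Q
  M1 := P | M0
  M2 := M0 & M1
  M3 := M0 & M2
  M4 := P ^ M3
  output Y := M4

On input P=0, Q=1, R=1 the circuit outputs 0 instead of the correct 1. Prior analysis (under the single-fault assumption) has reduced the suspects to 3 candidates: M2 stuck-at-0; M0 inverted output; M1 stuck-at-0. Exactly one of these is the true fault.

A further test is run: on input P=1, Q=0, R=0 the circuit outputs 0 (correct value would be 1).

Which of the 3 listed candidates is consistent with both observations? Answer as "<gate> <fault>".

M0 inverted output

Evaluate each candidate on input P=1, Q=0, R=0:
  M2 stuck-at-0: M0=0, M1=1, M2=0 [stuck-at-0], M3=0, M4=1 → 1 — eliminated
  M0 inverted output: M0=1 [inverted output], M1=1, M2=1, M3=1, M4=0 → 0 — matches
  M1 stuck-at-0: M0=0, M1=0 [stuck-at-0], M2=0, M3=0, M4=1 → 1 — eliminated
Only M0 inverted output reproduces the observed 0.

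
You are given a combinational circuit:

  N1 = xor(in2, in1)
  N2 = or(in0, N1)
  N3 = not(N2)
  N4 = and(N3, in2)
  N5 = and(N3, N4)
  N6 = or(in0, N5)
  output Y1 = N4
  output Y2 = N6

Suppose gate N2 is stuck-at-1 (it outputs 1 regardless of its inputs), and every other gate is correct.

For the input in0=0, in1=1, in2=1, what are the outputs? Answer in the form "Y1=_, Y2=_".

Propagate with N2 forced: N1=0, N2=1 [stuck-at-1], N3=0, N4=0, N5=0, N6=0.
So the outputs are Y1=0, Y2=0. (Without the fault they would be Y1=1, Y2=1.)

Y1=0, Y2=0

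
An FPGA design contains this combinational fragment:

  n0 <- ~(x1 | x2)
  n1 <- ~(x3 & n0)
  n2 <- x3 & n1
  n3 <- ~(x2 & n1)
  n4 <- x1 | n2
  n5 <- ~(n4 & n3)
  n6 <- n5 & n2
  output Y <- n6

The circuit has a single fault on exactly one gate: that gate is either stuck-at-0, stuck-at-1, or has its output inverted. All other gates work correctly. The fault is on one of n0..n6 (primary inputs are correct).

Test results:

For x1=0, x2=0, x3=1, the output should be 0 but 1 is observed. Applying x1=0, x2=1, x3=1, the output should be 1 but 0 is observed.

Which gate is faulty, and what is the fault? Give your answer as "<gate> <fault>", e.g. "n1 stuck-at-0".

n6 inverted output

Fault-free values for test 1 (x1=0, x2=0, x3=1): n0=1, n1=0, n2=0, n3=1, n4=0, n5=1, n6=0, giving Y=0. Observed 1.
Test 1: faults giving observed 1 are {n6 stuck-at-1, n6 inverted output}.
Test 2 (x1=0, x2=1, x3=1): fault-free n0=0, n1=1, n2=1, n3=0, n4=1, n5=1, n6=1 → 1; observed 0. Eliminates n6 stuck-at-1.
Only n6 inverted output is consistent with every test.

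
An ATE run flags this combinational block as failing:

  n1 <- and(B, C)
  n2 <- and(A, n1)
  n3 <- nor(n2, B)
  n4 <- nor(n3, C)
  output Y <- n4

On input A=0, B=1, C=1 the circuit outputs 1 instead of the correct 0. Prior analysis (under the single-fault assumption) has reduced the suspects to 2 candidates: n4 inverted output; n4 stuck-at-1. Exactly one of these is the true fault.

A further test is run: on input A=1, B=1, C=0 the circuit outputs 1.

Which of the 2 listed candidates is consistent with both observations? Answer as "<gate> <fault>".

n4 stuck-at-1

Evaluate each candidate on input A=1, B=1, C=0:
  n4 inverted output: n1=0, n2=0, n3=0, n4=0 [inverted output] → 0 — eliminated
  n4 stuck-at-1: n1=0, n2=0, n3=0, n4=1 [stuck-at-1] → 1 — matches
Only n4 stuck-at-1 reproduces the observed 1.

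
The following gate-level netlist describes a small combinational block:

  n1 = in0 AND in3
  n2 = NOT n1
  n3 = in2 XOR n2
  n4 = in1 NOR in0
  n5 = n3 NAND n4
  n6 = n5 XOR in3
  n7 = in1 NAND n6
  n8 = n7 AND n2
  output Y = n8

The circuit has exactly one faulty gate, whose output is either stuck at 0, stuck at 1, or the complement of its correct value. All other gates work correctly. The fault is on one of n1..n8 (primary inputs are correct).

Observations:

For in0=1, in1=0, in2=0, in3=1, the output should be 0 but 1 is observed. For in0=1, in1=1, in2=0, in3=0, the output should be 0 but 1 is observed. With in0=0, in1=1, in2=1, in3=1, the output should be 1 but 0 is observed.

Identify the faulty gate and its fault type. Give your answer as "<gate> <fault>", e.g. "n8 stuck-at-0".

n8 inverted output

Fault-free values for test 1 (in0=1, in1=0, in2=0, in3=1): n1=1, n2=0, n3=0, n4=0, n5=1, n6=0, n7=1, n8=0, giving Y=0. Observed 1.
Test 1: faults giving observed 1 are {n1 stuck-at-0, n1 inverted output, n2 stuck-at-1, n2 inverted output, n8 stuck-at-1, n8 inverted output}.
Test 2 (in0=1, in1=1, in2=0, in3=0): fault-free n1=0, n2=1, n3=1, n4=0, n5=1, n6=1, n7=0, n8=0 → 0; observed 1. Eliminates n1 stuck-at-0, n1 inverted output, n2 stuck-at-1, n2 inverted output.
Test 3 (in0=0, in1=1, in2=1, in3=1): fault-free n1=0, n2=1, n3=0, n4=0, n5=1, n6=0, n7=1, n8=1 → 1; observed 0. Eliminates n8 stuck-at-1.
Only n8 inverted output is consistent with every test.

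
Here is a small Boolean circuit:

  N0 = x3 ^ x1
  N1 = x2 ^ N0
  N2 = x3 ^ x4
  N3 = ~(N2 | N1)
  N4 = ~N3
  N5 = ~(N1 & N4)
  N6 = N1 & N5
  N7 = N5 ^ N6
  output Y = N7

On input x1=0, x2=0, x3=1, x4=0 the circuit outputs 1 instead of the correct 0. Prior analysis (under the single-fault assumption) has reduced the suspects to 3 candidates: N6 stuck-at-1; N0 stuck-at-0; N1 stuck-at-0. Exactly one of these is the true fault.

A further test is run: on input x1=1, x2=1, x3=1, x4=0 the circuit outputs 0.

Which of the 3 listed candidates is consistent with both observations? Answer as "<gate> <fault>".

Evaluate each candidate on input x1=1, x2=1, x3=1, x4=0:
  N6 stuck-at-1: N0=0, N1=1, N2=1, N3=0, N4=1, N5=0, N6=1 [stuck-at-1], N7=1 → 1 — eliminated
  N0 stuck-at-0: N0=0 [stuck-at-0], N1=1, N2=1, N3=0, N4=1, N5=0, N6=0, N7=0 → 0 — matches
  N1 stuck-at-0: N0=0, N1=0 [stuck-at-0], N2=1, N3=0, N4=1, N5=1, N6=0, N7=1 → 1 — eliminated
Only N0 stuck-at-0 reproduces the observed 0.

N0 stuck-at-0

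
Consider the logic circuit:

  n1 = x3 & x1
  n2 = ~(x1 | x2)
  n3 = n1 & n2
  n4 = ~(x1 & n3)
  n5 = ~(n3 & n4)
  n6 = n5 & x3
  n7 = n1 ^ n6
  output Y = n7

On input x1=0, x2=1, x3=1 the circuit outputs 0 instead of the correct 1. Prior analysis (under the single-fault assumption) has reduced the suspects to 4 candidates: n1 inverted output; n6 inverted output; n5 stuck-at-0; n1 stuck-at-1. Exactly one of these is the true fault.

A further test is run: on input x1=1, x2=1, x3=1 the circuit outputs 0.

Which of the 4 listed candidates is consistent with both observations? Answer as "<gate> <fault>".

Evaluate each candidate on input x1=1, x2=1, x3=1:
  n1 inverted output: n1=0 [inverted output], n2=0, n3=0, n4=1, n5=1, n6=1, n7=1 → 1 — eliminated
  n6 inverted output: n1=1, n2=0, n3=0, n4=1, n5=1, n6=0 [inverted output], n7=1 → 1 — eliminated
  n5 stuck-at-0: n1=1, n2=0, n3=0, n4=1, n5=0 [stuck-at-0], n6=0, n7=1 → 1 — eliminated
  n1 stuck-at-1: n1=1 [stuck-at-1], n2=0, n3=0, n4=1, n5=1, n6=1, n7=0 → 0 — matches
Only n1 stuck-at-1 reproduces the observed 0.

n1 stuck-at-1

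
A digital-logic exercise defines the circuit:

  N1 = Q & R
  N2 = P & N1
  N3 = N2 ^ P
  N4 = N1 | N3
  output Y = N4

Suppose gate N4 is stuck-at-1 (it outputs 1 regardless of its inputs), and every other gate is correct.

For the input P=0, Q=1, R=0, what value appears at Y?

Propagate with N4 forced: N1=0, N2=0, N3=0, N4=1 [stuck-at-1].
So Y = 1. (Without the fault it would be 0.)

1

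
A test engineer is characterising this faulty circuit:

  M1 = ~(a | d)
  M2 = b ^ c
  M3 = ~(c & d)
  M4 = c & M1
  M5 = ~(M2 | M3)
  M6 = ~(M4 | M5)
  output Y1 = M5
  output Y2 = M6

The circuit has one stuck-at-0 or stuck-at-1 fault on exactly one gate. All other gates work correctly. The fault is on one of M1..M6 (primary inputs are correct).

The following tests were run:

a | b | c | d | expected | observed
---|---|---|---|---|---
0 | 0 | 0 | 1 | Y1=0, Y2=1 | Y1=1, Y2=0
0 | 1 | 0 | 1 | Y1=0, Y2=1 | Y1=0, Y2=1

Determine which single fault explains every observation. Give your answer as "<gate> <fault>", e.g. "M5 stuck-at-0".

Fault-free values for test 1 (a=0, b=0, c=0, d=1): M1=0, M2=0, M3=1, M4=0, M5=0, M6=1, giving Y1=0, Y2=1. Observed Y1=1, Y2=0.
Test 1: faults giving observed Y1=1, Y2=0 are {M3 stuck-at-0, M5 stuck-at-1}.
Test 2 (a=0, b=1, c=0, d=1): fault-free M1=0, M2=1, M3=1, M4=0, M5=0, M6=1 → Y1=0, Y2=1; observed Y1=0, Y2=1. Eliminates M5 stuck-at-1.
Only M3 stuck-at-0 is consistent with every test.

M3 stuck-at-0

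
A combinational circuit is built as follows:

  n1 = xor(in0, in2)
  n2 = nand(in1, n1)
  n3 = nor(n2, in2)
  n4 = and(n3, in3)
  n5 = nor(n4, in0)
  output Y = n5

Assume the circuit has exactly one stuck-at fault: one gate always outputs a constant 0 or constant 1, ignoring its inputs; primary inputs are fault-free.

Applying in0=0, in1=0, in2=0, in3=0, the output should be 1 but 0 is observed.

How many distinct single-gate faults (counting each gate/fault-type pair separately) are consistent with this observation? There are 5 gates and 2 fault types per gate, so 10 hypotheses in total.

Fault-free: n1=0, n2=1, n3=0, n4=0, n5=1 → 1. Observed 0.
  n1 stuck-at-0: output 1 ✗
  n1 stuck-at-1: output 1 ✗
  n2 stuck-at-0: output 1 ✗
  n2 stuck-at-1: output 1 ✗
  n3 stuck-at-0: output 1 ✗
  n3 stuck-at-1: output 1 ✗
  n4 stuck-at-0: output 1 ✗
  n4 stuck-at-1: output 0 ✓
  n5 stuck-at-0: output 0 ✓
  n5 stuck-at-1: output 1 ✗
Consistent faults: {n4 stuck-at-1, n5 stuck-at-0} — 2 in all.

2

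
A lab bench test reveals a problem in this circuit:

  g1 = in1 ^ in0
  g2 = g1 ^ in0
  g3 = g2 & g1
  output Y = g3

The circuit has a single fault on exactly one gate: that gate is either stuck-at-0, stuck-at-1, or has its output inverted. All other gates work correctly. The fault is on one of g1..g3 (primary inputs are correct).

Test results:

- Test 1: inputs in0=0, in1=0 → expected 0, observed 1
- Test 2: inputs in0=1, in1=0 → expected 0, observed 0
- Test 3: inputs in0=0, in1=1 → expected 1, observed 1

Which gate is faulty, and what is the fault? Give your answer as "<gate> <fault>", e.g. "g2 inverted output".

g1 stuck-at-1

Fault-free values for test 1 (in0=0, in1=0): g1=0, g2=0, g3=0, giving Y=0. Observed 1.
Test 1: faults giving observed 1 are {g1 stuck-at-1, g1 inverted output, g3 stuck-at-1, g3 inverted output}.
Test 2 (in0=1, in1=0): fault-free g1=1, g2=0, g3=0 → 0; observed 0. Eliminates g3 stuck-at-1, g3 inverted output.
Test 3 (in0=0, in1=1): fault-free g1=1, g2=1, g3=1 → 1; observed 1. Eliminates g1 inverted output.
Only g1 stuck-at-1 is consistent with every test.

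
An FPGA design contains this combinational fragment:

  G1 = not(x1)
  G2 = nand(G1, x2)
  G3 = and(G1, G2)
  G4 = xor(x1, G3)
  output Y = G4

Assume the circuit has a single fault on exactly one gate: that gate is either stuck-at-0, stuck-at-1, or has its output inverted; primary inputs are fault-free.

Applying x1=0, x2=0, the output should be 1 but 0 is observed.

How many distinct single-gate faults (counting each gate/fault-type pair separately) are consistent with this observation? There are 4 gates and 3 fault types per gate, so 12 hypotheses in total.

8

Fault-free: G1=1, G2=1, G3=1, G4=1 → 1. Observed 0.
  G1 stuck-at-0: output 0 ✓
  G1 stuck-at-1: output 1 ✗
  G1 inverted output: output 0 ✓
  G2 stuck-at-0: output 0 ✓
  G2 stuck-at-1: output 1 ✗
  G2 inverted output: output 0 ✓
  G3 stuck-at-0: output 0 ✓
  G3 stuck-at-1: output 1 ✗
  G3 inverted output: output 0 ✓
  G4 stuck-at-0: output 0 ✓
  G4 stuck-at-1: output 1 ✗
  G4 inverted output: output 0 ✓
Consistent faults: {G1 stuck-at-0, G1 inverted output, G2 stuck-at-0, G2 inverted output, G3 stuck-at-0, G3 inverted output, G4 stuck-at-0, G4 inverted output} — 8 in all.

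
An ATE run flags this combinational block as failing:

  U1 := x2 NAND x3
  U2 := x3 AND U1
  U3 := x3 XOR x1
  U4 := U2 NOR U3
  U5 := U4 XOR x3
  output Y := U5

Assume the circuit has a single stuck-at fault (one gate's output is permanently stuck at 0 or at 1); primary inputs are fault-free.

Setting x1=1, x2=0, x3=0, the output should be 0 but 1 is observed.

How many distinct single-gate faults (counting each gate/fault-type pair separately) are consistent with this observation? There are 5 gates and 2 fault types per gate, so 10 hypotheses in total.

3

Fault-free: U1=1, U2=0, U3=1, U4=0, U5=0 → 0. Observed 1.
  U1 stuck-at-0: output 0 ✗
  U1 stuck-at-1: output 0 ✗
  U2 stuck-at-0: output 0 ✗
  U2 stuck-at-1: output 0 ✗
  U3 stuck-at-0: output 1 ✓
  U3 stuck-at-1: output 0 ✗
  U4 stuck-at-0: output 0 ✗
  U4 stuck-at-1: output 1 ✓
  U5 stuck-at-0: output 0 ✗
  U5 stuck-at-1: output 1 ✓
Consistent faults: {U3 stuck-at-0, U4 stuck-at-1, U5 stuck-at-1} — 3 in all.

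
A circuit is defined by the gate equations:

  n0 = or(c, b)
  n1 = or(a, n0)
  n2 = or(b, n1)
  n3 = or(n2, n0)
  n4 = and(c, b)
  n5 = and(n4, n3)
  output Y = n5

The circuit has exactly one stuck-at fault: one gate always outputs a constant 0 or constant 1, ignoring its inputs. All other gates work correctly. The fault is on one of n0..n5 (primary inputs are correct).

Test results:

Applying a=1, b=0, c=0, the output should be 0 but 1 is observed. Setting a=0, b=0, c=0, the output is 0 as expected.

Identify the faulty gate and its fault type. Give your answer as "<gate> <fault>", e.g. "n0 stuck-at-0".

n4 stuck-at-1

Fault-free values for test 1 (a=1, b=0, c=0): n0=0, n1=1, n2=1, n3=1, n4=0, n5=0, giving Y=0. Observed 1.
Test 1: faults giving observed 1 are {n4 stuck-at-1, n5 stuck-at-1}.
Test 2 (a=0, b=0, c=0): fault-free n0=0, n1=0, n2=0, n3=0, n4=0, n5=0 → 0; observed 0. Eliminates n5 stuck-at-1.
Only n4 stuck-at-1 is consistent with every test.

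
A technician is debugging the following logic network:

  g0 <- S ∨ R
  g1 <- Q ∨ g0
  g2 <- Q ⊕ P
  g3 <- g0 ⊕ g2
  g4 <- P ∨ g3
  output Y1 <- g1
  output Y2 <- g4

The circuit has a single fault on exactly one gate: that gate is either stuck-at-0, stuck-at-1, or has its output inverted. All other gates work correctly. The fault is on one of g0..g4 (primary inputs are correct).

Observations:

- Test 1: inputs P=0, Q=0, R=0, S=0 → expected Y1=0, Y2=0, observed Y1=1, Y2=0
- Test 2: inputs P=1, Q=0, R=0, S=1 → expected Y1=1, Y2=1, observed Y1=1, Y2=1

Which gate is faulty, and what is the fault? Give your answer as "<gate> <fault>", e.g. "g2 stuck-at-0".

g1 stuck-at-1

Fault-free values for test 1 (P=0, Q=0, R=0, S=0): g0=0, g1=0, g2=0, g3=0, g4=0, giving Y1=0, Y2=0. Observed Y1=1, Y2=0.
Test 1: faults giving observed Y1=1, Y2=0 are {g1 stuck-at-1, g1 inverted output}.
Test 2 (P=1, Q=0, R=0, S=1): fault-free g0=1, g1=1, g2=1, g3=0, g4=1 → Y1=1, Y2=1; observed Y1=1, Y2=1. Eliminates g1 inverted output.
Only g1 stuck-at-1 is consistent with every test.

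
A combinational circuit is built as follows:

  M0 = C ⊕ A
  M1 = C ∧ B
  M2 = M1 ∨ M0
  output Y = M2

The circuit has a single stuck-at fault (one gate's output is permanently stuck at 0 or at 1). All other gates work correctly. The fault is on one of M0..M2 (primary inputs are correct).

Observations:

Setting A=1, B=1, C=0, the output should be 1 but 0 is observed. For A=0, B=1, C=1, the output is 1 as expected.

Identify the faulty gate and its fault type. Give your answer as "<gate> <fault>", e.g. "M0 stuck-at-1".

Fault-free values for test 1 (A=1, B=1, C=0): M0=1, M1=0, M2=1, giving Y=1. Observed 0.
Test 1: faults giving observed 0 are {M0 stuck-at-0, M2 stuck-at-0}.
Test 2 (A=0, B=1, C=1): fault-free M0=1, M1=1, M2=1 → 1; observed 1. Eliminates M2 stuck-at-0.
Only M0 stuck-at-0 is consistent with every test.

M0 stuck-at-0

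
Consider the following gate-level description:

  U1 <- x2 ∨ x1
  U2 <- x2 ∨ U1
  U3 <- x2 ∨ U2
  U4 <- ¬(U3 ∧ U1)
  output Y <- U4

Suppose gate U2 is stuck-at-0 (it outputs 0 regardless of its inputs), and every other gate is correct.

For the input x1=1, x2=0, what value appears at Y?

1

Propagate with U2 forced: U1=1, U2=0 [stuck-at-0], U3=0, U4=1.
So Y = 1. (Without the fault it would be 0.)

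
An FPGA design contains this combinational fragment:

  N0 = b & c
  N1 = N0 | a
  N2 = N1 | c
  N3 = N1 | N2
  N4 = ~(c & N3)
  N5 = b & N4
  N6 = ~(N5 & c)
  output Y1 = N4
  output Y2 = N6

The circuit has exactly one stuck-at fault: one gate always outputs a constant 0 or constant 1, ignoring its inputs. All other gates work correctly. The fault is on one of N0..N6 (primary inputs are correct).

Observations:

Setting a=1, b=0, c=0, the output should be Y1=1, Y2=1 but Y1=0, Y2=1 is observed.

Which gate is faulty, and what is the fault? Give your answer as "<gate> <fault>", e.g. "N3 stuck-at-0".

N4 stuck-at-0

Fault-free values for test 1 (a=1, b=0, c=0): N0=0, N1=1, N2=1, N3=1, N4=1, N5=0, N6=1, giving Y1=1, Y2=1. Observed Y1=0, Y2=1.
Test 1: faults giving observed Y1=0, Y2=1 are {N4 stuck-at-0}.
Only N4 stuck-at-0 is consistent with every test.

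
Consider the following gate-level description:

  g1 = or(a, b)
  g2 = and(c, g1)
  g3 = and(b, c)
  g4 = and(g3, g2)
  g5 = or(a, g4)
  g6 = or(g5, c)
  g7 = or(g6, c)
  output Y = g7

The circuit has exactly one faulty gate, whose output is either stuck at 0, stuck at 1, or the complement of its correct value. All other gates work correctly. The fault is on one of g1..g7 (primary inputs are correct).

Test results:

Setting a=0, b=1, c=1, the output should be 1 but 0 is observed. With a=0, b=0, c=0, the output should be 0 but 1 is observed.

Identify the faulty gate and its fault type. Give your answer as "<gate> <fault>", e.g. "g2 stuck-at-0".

Fault-free values for test 1 (a=0, b=1, c=1): g1=1, g2=1, g3=1, g4=1, g5=1, g6=1, g7=1, giving Y=1. Observed 0.
Test 1: faults giving observed 0 are {g7 stuck-at-0, g7 inverted output}.
Test 2 (a=0, b=0, c=0): fault-free g1=0, g2=0, g3=0, g4=0, g5=0, g6=0, g7=0 → 0; observed 1. Eliminates g7 stuck-at-0.
Only g7 inverted output is consistent with every test.

g7 inverted output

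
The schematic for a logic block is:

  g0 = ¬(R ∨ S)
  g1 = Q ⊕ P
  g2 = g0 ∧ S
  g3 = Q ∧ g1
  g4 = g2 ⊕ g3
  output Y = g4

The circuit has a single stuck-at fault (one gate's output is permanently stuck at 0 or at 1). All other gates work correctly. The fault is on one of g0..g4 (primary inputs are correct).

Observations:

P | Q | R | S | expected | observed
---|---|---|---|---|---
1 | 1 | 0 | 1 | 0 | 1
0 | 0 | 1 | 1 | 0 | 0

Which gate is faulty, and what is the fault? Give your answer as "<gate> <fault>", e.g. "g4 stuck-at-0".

Fault-free values for test 1 (P=1, Q=1, R=0, S=1): g0=0, g1=0, g2=0, g3=0, g4=0, giving Y=0. Observed 1.
Test 1: faults giving observed 1 are {g0 stuck-at-1, g1 stuck-at-1, g2 stuck-at-1, g3 stuck-at-1, g4 stuck-at-1}.
Test 2 (P=0, Q=0, R=1, S=1): fault-free g0=0, g1=0, g2=0, g3=0, g4=0 → 0; observed 0. Eliminates g0 stuck-at-1, g2 stuck-at-1, g3 stuck-at-1, g4 stuck-at-1.
Only g1 stuck-at-1 is consistent with every test.

g1 stuck-at-1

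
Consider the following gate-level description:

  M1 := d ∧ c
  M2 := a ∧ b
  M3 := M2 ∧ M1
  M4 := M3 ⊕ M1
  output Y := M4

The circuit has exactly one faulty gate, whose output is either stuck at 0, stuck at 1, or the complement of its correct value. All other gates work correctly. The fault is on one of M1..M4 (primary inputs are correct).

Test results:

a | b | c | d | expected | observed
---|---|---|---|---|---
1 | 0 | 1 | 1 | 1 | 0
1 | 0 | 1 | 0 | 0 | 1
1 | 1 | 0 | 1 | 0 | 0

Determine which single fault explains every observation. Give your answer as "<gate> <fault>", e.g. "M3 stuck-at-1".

M1 inverted output

Fault-free values for test 1 (a=1, b=0, c=1, d=1): M1=1, M2=0, M3=0, M4=1, giving Y=1. Observed 0.
Test 1: faults giving observed 0 are {M1 stuck-at-0, M1 inverted output, M2 stuck-at-1, M2 inverted output, M3 stuck-at-1, M3 inverted output, M4 stuck-at-0, M4 inverted output}.
Test 2 (a=1, b=0, c=1, d=0): fault-free M1=0, M2=0, M3=0, M4=0 → 0; observed 1. Eliminates M1 stuck-at-0, M2 stuck-at-1, M2 inverted output, M4 stuck-at-0.
Test 3 (a=1, b=1, c=0, d=1): fault-free M1=0, M2=1, M3=0, M4=0 → 0; observed 0. Eliminates M3 stuck-at-1, M3 inverted output, M4 inverted output.
Only M1 inverted output is consistent with every test.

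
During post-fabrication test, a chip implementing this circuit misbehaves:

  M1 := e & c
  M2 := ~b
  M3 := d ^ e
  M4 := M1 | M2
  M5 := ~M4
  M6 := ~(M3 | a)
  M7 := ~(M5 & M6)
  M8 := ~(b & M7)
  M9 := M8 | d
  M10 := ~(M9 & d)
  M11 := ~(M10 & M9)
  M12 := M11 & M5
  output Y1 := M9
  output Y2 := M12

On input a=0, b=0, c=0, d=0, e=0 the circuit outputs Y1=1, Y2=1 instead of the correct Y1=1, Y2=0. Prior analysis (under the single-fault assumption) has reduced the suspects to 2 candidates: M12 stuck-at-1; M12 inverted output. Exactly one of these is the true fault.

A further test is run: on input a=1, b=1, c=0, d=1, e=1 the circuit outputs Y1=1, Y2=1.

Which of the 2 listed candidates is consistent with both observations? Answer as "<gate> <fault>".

M12 stuck-at-1

Evaluate each candidate on input a=1, b=1, c=0, d=1, e=1:
  M12 stuck-at-1: M1=0, M2=0, M3=0, M4=0, M5=1, M6=0, M7=1, M8=0, M9=1, M10=0, M11=1, M12=1 [stuck-at-1] → Y1=1, Y2=1 — matches
  M12 inverted output: M1=0, M2=0, M3=0, M4=0, M5=1, M6=0, M7=1, M8=0, M9=1, M10=0, M11=1, M12=0 [inverted output] → Y1=1, Y2=0 — eliminated
Only M12 stuck-at-1 reproduces the observed Y1=1, Y2=1.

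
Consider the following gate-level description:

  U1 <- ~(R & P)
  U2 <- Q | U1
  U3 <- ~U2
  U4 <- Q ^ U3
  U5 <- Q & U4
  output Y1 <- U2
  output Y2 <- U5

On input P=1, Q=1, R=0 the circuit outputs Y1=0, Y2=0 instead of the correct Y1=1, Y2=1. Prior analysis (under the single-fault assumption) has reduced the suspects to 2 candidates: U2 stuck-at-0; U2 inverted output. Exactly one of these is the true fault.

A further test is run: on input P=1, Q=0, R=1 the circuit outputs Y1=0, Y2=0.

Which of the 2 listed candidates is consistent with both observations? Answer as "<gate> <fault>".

Evaluate each candidate on input P=1, Q=0, R=1:
  U2 stuck-at-0: U1=0, U2=0 [stuck-at-0], U3=1, U4=1, U5=0 → Y1=0, Y2=0 — matches
  U2 inverted output: U1=0, U2=1 [inverted output], U3=0, U4=0, U5=0 → Y1=1, Y2=0 — eliminated
Only U2 stuck-at-0 reproduces the observed Y1=0, Y2=0.

U2 stuck-at-0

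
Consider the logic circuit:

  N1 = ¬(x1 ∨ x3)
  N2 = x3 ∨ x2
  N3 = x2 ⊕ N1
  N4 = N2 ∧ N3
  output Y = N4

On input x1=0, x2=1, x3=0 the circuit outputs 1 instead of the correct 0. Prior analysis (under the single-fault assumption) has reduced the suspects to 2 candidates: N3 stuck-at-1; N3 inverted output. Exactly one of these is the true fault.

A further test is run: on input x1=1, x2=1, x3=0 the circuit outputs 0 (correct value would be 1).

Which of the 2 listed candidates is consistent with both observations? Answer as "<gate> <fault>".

Evaluate each candidate on input x1=1, x2=1, x3=0:
  N3 stuck-at-1: N1=0, N2=1, N3=1 [stuck-at-1], N4=1 → 1 — eliminated
  N3 inverted output: N1=0, N2=1, N3=0 [inverted output], N4=0 → 0 — matches
Only N3 inverted output reproduces the observed 0.

N3 inverted output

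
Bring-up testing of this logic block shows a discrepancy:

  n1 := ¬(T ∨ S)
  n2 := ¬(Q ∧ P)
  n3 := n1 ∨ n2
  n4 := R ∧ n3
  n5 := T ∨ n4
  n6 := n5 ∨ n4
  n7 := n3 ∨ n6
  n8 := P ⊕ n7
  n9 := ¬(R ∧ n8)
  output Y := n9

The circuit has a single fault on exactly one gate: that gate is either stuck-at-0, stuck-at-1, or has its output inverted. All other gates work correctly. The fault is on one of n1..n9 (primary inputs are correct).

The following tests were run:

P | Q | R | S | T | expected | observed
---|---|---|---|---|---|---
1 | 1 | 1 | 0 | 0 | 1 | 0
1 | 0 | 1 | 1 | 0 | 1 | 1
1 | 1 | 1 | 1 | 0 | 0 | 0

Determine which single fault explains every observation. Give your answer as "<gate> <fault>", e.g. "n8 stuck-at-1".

n1 stuck-at-0

Fault-free values for test 1 (P=1, Q=1, R=1, S=0, T=0): n1=1, n2=0, n3=1, n4=1, n5=1, n6=1, n7=1, n8=0, n9=1, giving Y=1. Observed 0.
Test 1: faults giving observed 0 are {n1 stuck-at-0, n1 inverted output, n3 stuck-at-0, n3 inverted output, n7 stuck-at-0, n7 inverted output, n8 stuck-at-1, n8 inverted output, n9 stuck-at-0, n9 inverted output}.
Test 2 (P=1, Q=0, R=1, S=1, T=0): fault-free n1=0, n2=1, n3=1, n4=1, n5=1, n6=1, n7=1, n8=0, n9=1 → 1; observed 1. Eliminates n3 stuck-at-0, n3 inverted output, n7 stuck-at-0, n7 inverted output, n8 stuck-at-1, n8 inverted output, n9 stuck-at-0, n9 inverted output.
Test 3 (P=1, Q=1, R=1, S=1, T=0): fault-free n1=0, n2=0, n3=0, n4=0, n5=0, n6=0, n7=0, n8=1, n9=0 → 0; observed 0. Eliminates n1 inverted output.
Only n1 stuck-at-0 is consistent with every test.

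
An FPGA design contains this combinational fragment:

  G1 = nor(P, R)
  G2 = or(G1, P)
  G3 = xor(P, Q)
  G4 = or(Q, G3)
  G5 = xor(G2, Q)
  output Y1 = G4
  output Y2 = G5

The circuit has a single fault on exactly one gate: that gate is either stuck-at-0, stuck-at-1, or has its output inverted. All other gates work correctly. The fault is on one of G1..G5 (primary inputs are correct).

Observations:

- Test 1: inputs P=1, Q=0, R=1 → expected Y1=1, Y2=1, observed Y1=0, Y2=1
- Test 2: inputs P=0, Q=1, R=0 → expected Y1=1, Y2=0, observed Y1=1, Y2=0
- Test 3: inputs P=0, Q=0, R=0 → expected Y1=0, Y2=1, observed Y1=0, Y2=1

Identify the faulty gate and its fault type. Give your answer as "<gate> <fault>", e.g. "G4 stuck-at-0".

G3 stuck-at-0

Fault-free values for test 1 (P=1, Q=0, R=1): G1=0, G2=1, G3=1, G4=1, G5=1, giving Y1=1, Y2=1. Observed Y1=0, Y2=1.
Test 1: faults giving observed Y1=0, Y2=1 are {G3 stuck-at-0, G3 inverted output, G4 stuck-at-0, G4 inverted output}.
Test 2 (P=0, Q=1, R=0): fault-free G1=1, G2=1, G3=1, G4=1, G5=0 → Y1=1, Y2=0; observed Y1=1, Y2=0. Eliminates G4 stuck-at-0, G4 inverted output.
Test 3 (P=0, Q=0, R=0): fault-free G1=1, G2=1, G3=0, G4=0, G5=1 → Y1=0, Y2=1; observed Y1=0, Y2=1. Eliminates G3 inverted output.
Only G3 stuck-at-0 is consistent with every test.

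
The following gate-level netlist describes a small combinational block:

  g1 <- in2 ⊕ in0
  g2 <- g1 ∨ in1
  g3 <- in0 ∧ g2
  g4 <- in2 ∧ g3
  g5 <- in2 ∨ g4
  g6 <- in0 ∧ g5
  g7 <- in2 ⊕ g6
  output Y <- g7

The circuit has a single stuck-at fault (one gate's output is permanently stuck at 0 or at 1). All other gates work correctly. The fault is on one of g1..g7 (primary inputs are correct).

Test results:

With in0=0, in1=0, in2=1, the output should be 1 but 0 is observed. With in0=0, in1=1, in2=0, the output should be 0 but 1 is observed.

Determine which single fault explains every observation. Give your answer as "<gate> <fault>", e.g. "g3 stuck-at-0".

Fault-free values for test 1 (in0=0, in1=0, in2=1): g1=1, g2=1, g3=0, g4=0, g5=1, g6=0, g7=1, giving Y=1. Observed 0.
Test 1: faults giving observed 0 are {g6 stuck-at-1, g7 stuck-at-0}.
Test 2 (in0=0, in1=1, in2=0): fault-free g1=0, g2=1, g3=0, g4=0, g5=0, g6=0, g7=0 → 0; observed 1. Eliminates g7 stuck-at-0.
Only g6 stuck-at-1 is consistent with every test.

g6 stuck-at-1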